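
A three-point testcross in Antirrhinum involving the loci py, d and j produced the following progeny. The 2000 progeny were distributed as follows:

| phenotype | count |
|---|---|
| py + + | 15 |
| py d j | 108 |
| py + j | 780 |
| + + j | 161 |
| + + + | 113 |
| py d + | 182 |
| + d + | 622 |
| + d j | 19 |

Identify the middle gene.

j

The two most frequent reciprocal classes, py + j and + d +, are the parental types, so the F1 was py + j / + d +.
The two rarest classes, py + + and + d j, are the double crossovers. Comparing them with the parentals, only the j allele has switched, so j is the middle locus and the order is d – j – py.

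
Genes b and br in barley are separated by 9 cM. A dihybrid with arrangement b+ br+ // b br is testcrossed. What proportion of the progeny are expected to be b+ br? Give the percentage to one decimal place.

4.5%

A map distance of 9 cM corresponds to a recombination frequency of 0.090.
The F1 is b+ br+ / b br, so b+ br is a recombinant gamete class with expected frequency r/2 = 0.090/2 = 0.0450.
That is 0.0450 = 4.5% of the progeny.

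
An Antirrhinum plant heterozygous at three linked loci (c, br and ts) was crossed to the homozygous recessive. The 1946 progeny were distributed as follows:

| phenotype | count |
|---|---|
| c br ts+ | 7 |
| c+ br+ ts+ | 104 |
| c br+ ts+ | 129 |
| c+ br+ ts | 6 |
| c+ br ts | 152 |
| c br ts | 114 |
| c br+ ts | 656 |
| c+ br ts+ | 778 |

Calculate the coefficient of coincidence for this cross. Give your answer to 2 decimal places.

0.37

The two most frequent reciprocal classes, c+ br ts+ and c br+ ts, are the parental types, so the F1 was c+ br ts+ / c br+ ts.
The two rarest classes, c br ts+ and c+ br+ ts, are the double crossovers. Comparing them with the parentals, only the c allele has switched, so c is the middle locus and the order is ts – c – br.
ts–c: (281 + 13)/1946 = 0.1511; c–br: (218 + 13)/1946 = 0.1187.
Expected DCO frequency = 0.1511 × 0.1187 ≈ 0.01794; observed = 13/1946 ≈ 0.00668.
Coefficient of coincidence = 0.00668/0.01794 ≈ 0.37.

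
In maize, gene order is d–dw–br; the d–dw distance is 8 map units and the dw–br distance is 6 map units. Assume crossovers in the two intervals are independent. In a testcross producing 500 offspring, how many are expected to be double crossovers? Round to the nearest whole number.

2

Map distances give recombination frequencies of 0.080 and 0.060 for the two intervals.
With no interference, expected double-crossover frequency = 0.080 × 0.060 = 0.00480.
Expected number = 0.00480 × 500 = 2.40 ≈ 2.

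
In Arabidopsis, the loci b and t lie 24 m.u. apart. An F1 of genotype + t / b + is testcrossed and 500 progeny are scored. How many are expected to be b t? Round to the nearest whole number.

60

A map distance of 24 m.u. corresponds to a recombination frequency of 0.240.
The F1 is + t / b +, so b t is a recombinant gamete class with expected frequency r/2 = 0.240/2 = 0.1200.
Expected number = 0.1200 × 500 = 60.00 ≈ 60.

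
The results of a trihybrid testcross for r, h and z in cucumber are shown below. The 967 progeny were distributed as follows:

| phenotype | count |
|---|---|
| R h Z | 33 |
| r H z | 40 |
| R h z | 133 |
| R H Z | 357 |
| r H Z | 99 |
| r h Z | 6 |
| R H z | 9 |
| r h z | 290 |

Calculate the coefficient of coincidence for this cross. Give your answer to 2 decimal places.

0.67

The two most frequent reciprocal classes, r h z and R H Z, are the parental types, so the F1 was r h z / R H Z.
The two rarest classes, r h Z and R H z, are the double crossovers. Comparing them with the parentals, only the z allele has switched, so z is the middle locus and the order is h – z – r.
h–z: (73 + 15)/967 = 0.0910; z–r: (232 + 15)/967 = 0.2554.
Expected DCO frequency = 0.0910 × 0.2554 ≈ 0.02324; observed = 15/967 ≈ 0.01551.
Coefficient of coincidence = 0.01551/0.02324 ≈ 0.67.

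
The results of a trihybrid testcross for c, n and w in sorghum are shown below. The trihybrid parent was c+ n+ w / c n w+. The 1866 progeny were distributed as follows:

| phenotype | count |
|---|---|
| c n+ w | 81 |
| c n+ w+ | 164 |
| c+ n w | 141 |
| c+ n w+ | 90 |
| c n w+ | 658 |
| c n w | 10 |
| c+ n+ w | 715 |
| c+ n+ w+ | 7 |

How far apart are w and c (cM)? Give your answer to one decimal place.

The two rarest classes, c+ n+ w+ and c n w, are the double crossovers. Comparing them with the parentals, only the w allele has switched, so w is the middle locus and the order is n – w – c.
Crossovers in the w–c interval produce the single-crossover classes c n+ w and c+ n w+ (81 + 90 = 171) plus the double crossovers (17).
RF(w–c) = (171 + 17) / 1866 = 188/1866 = 0.1008 → 10.1 cM.

10.1 cM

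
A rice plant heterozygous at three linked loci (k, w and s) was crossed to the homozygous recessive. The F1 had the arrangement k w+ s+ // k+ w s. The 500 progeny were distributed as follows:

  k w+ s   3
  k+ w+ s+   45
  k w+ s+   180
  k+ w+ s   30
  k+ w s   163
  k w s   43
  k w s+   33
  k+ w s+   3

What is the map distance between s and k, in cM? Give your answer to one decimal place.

18.8 cM

The two rarest classes, k w+ s and k+ w s+, are the double crossovers. Comparing them with the parentals, only the s allele has switched, so s is the middle locus and the order is k – s – w.
Crossovers in the k–s interval produce the single-crossover classes k+ w+ s+ and k w s (45 + 43 = 88) plus the double crossovers (6).
RF(k–s) = (88 + 6) / 500 = 94/500 = 0.1880 → 18.8 cM.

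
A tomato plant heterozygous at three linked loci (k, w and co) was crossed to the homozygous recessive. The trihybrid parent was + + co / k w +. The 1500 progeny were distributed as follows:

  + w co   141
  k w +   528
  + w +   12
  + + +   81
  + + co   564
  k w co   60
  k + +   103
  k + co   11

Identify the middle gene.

k

The two rarest classes, k + co and + w +, are the double crossovers. Comparing them with the parentals, only the k allele has switched, so k is the middle locus and the order is w – k – co.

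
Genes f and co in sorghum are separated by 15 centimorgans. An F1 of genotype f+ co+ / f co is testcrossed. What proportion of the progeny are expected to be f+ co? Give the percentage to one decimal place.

7.5%

A map distance of 15 centimorgans corresponds to a recombination frequency of 0.150.
The F1 is f+ co+ / f co, so f+ co is a recombinant gamete class with expected frequency r/2 = 0.150/2 = 0.0750.
That is 0.0750 = 7.5% of the progeny.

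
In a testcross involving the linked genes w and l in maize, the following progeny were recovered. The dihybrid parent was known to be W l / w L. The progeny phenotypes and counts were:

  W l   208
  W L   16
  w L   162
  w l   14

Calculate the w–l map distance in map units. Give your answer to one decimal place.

The recombinant classes are W L and w l: 16 + 14 = 30.
Recombination frequency = 30/400 = 0.0750 ≈ 7.5%, i.e. 7.5 map units.

7.5 map units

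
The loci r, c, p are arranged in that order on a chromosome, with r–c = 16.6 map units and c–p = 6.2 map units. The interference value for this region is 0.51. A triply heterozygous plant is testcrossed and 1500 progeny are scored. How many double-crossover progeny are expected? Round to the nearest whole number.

8

Map distances give recombination frequencies of 0.166 and 0.062 for the two intervals.
With interference 0.51 (so coincidence = 0.49), expected double-crossover frequency = 0.166 × 0.062 × 0.49 = 0.00504.
Expected number = 0.00504 × 1500 = 7.56 ≈ 8.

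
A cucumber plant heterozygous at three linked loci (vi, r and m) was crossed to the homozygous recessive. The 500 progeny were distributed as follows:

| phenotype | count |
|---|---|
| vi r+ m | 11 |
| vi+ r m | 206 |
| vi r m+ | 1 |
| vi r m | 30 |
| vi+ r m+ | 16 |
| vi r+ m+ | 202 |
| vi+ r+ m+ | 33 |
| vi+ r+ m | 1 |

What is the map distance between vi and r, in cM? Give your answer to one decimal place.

13.0 cM

The two most frequent reciprocal classes, vi r+ m+ and vi+ r m, are the parental types, so the F1 was vi r+ m+ / vi+ r m.
The two rarest classes, vi r m+ and vi+ r+ m, are the double crossovers. Comparing them with the parentals, only the r allele has switched, so r is the middle locus and the order is m – r – vi.
Crossovers in the r–vi interval produce the single-crossover classes vi+ r+ m+ and vi r m (33 + 30 = 63) plus the double crossovers (2).
RF(r–vi) = (63 + 2) / 500 = 65/500 = 0.1300 → 13.0 cM.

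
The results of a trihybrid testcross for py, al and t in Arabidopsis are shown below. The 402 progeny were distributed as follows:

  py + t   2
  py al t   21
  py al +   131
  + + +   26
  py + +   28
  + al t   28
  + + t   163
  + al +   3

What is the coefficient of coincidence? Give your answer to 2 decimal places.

0.63

The two most frequent reciprocal classes, py al + and + + t, are the parental types, so the F1 was py al + / + + t.
The two rarest classes, + al + and py + t, are the double crossovers. Comparing them with the parentals, only the py allele has switched, so py is the middle locus and the order is al – py – t.
al–py: (56 + 5)/402 = 0.1517; py–t: (47 + 5)/402 = 0.1294.
Expected DCO frequency = 0.1517 × 0.1294 ≈ 0.01963; observed = 5/402 ≈ 0.01244.
Coefficient of coincidence = 0.01244/0.01963 ≈ 0.63.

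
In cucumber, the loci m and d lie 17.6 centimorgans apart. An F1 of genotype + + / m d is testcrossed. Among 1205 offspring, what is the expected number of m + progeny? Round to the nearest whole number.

A map distance of 17.6 centimorgans corresponds to a recombination frequency of 0.176.
The F1 is + + / m d, so m + is a recombinant gamete class with expected frequency r/2 = 0.176/2 = 0.0880.
Expected number = 0.0880 × 1205 = 106.04 ≈ 106.

106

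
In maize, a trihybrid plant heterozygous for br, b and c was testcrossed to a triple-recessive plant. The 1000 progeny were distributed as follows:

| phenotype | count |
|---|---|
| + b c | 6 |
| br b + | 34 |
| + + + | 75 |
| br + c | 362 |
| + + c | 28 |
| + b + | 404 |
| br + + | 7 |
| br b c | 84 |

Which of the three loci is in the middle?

c

The two most frequent reciprocal classes, br + c and + b +, are the parental types, so the F1 was br + c / + b +.
The two rarest classes, br + + and + b c, are the double crossovers. Comparing them with the parentals, only the c allele has switched, so c is the middle locus and the order is br – c – b.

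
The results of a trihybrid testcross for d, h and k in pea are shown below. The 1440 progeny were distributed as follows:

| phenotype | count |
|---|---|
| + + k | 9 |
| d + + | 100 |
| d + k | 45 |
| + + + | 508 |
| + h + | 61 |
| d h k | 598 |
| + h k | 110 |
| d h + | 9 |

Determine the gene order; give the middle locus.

k

The two most frequent reciprocal classes, d h k and + + +, are the parental types, so the F1 was d h k / + + +.
The two rarest classes, d h + and + + k, are the double crossovers. Comparing them with the parentals, only the k allele has switched, so k is the middle locus and the order is h – k – d.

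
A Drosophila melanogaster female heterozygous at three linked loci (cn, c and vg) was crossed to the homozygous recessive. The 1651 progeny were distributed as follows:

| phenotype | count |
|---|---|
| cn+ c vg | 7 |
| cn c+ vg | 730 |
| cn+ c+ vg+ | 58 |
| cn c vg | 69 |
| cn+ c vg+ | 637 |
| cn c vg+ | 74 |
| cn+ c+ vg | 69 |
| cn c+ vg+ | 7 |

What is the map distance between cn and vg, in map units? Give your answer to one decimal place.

9.5 map units

The two most frequent reciprocal classes, cn+ c vg+ and cn c+ vg, are the parental types, so the F1 was cn+ c vg+ / cn c+ vg.
The two rarest classes, cn+ c vg and cn c+ vg+, are the double crossovers. Comparing them with the parentals, only the vg allele has switched, so vg is the middle locus and the order is cn – vg – c.
Crossovers in the cn–vg interval produce the single-crossover classes cn c vg+ and cn+ c+ vg (74 + 69 = 143) plus the double crossovers (14).
RF(cn–vg) = (143 + 14) / 1651 = 157/1651 = 0.0951 → 9.5 map units.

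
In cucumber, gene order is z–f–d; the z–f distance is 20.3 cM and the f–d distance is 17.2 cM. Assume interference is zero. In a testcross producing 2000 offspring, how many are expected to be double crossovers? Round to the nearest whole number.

70

Map distances give recombination frequencies of 0.203 and 0.172 for the two intervals.
With no interference, expected double-crossover frequency = 0.203 × 0.172 = 0.03492.
Expected number = 0.03492 × 2000 = 69.83 ≈ 70.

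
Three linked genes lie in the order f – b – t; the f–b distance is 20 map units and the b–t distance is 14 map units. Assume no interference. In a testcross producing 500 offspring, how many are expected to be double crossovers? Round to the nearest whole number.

14

Map distances give recombination frequencies of 0.200 and 0.140 for the two intervals.
With no interference, expected double-crossover frequency = 0.200 × 0.140 = 0.02800.
Expected number = 0.02800 × 500 = 14.00 ≈ 14.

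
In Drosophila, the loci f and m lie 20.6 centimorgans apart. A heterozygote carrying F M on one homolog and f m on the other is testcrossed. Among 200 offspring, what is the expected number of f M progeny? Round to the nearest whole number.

A map distance of 20.6 centimorgans corresponds to a recombination frequency of 0.206.
The F1 is F M / f m, so f M is a recombinant gamete class with expected frequency r/2 = 0.206/2 = 0.1030.
Expected number = 0.1030 × 200 = 20.60 ≈ 21.

21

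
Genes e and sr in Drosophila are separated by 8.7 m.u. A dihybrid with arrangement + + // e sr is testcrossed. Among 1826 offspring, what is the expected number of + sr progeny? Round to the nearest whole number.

79

A map distance of 8.7 m.u. corresponds to a recombination frequency of 0.087.
The F1 is + + / e sr, so + sr is a recombinant gamete class with expected frequency r/2 = 0.087/2 = 0.0435.
Expected number = 0.0435 × 1826 = 79.43 ≈ 79.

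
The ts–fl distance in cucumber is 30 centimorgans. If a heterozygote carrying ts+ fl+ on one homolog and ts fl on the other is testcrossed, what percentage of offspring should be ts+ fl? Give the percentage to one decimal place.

15.0%

A map distance of 30 centimorgans corresponds to a recombination frequency of 0.300.
The F1 is ts+ fl+ / ts fl, so ts+ fl is a recombinant gamete class with expected frequency r/2 = 0.300/2 = 0.1500.
That is 0.1500 = 15.0% of the progeny.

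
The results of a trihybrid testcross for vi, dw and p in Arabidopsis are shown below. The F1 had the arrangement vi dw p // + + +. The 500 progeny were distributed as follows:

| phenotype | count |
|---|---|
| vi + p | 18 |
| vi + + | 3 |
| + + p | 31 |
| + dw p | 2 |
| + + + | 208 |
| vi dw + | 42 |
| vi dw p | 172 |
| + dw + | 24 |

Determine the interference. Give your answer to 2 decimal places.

The two rarest classes, + dw p and vi + +, are the double crossovers. Comparing them with the parentals, only the vi allele has switched, so vi is the middle locus and the order is dw – vi – p.
dw–vi: (42 + 5)/500 = 0.0940; vi–p: (73 + 5)/500 = 0.1560.
Expected DCO frequency = 0.0940 × 0.1560 ≈ 0.01466; observed = 5/500 ≈ 0.01000.
Coefficient of coincidence = 0.01000/0.01466 ≈ 0.68; interference = 1 − 0.68 = 0.32.

0.32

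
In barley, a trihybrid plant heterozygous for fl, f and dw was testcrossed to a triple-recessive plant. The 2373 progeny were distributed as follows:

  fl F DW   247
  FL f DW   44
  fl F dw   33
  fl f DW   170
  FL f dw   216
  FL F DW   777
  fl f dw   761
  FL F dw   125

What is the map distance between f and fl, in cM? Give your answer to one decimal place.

The two most frequent reciprocal classes, FL F DW and fl f dw, are the parental types, so the F1 was FL F DW / fl f dw.
The two rarest classes, FL f DW and fl F dw, are the double crossovers. Comparing them with the parentals, only the f allele has switched, so f is the middle locus and the order is dw – f – fl.
Crossovers in the f–fl interval produce the single-crossover classes fl F DW and FL f dw (247 + 216 = 463) plus the double crossovers (77).
RF(f–fl) = (463 + 77) / 2373 = 540/2373 = 0.2276 → 22.8 cM.

22.8 cM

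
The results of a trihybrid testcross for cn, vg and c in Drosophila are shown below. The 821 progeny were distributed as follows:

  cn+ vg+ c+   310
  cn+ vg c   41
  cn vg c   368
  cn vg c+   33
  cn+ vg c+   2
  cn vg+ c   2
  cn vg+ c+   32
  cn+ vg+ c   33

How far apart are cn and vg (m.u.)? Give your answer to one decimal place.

9.4 m.u.

The two most frequent reciprocal classes, cn+ vg+ c+ and cn vg c, are the parental types, so the F1 was cn+ vg+ c+ / cn vg c.
The two rarest classes, cn+ vg c+ and cn vg+ c, are the double crossovers. Comparing them with the parentals, only the vg allele has switched, so vg is the middle locus and the order is c – vg – cn.
Crossovers in the vg–cn interval produce the single-crossover classes cn vg+ c+ and cn+ vg c (32 + 41 = 73) plus the double crossovers (4).
RF(vg–cn) = (73 + 4) / 821 = 77/821 = 0.0938 → 9.4 m.u.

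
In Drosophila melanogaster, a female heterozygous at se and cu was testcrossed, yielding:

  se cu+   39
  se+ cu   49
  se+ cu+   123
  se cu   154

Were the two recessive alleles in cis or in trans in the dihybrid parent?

cis

The two most frequent classes are se+ cu+ (123) and se cu (154); these are the parental (non-recombinant) types.
So the F1 carried se+ cu+ on one chromosome and se cu on the other — the recessive alleles are on the same chromosome (cis / coupling).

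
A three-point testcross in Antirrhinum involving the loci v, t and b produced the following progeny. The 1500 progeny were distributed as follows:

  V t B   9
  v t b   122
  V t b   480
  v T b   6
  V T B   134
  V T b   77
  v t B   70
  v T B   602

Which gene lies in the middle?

b

The two most frequent reciprocal classes, V t b and v T B, are the parental types, so the F1 was V t b / v T B.
The two rarest classes, V t B and v T b, are the double crossovers. Comparing them with the parentals, only the b allele has switched, so b is the middle locus and the order is v – b – t.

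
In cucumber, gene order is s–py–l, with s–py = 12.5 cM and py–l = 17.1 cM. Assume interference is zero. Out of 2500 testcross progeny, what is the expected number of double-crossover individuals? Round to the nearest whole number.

53

Map distances give recombination frequencies of 0.125 and 0.171 for the two intervals.
With no interference, expected double-crossover frequency = 0.125 × 0.171 = 0.02138.
Expected number = 0.02138 × 2500 = 53.44 ≈ 53.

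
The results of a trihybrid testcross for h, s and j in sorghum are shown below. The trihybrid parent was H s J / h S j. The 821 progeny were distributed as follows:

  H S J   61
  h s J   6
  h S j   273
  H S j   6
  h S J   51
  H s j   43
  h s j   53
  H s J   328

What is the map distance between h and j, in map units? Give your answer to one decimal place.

12.9 map units

The two rarest classes, h s J and H S j, are the double crossovers. Comparing them with the parentals, only the h allele has switched, so h is the middle locus and the order is s – h – j.
Crossovers in the h–j interval produce the single-crossover classes H s j and h S J (43 + 51 = 94) plus the double crossovers (12).
RF(h–j) = (94 + 12) / 821 = 106/821 = 0.1291 → 12.9 map units.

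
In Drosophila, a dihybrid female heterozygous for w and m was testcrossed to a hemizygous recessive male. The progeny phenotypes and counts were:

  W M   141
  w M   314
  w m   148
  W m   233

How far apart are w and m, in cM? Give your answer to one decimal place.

The two most frequent classes, W m (233) and w M (314), are the parental types, so the F1 was W m / w M.
The recombinant classes are W M and w m: 141 + 148 = 289.
Recombination frequency = 289/836 = 0.3457 ≈ 34.6%, i.e. 34.6 cM.

34.6 cM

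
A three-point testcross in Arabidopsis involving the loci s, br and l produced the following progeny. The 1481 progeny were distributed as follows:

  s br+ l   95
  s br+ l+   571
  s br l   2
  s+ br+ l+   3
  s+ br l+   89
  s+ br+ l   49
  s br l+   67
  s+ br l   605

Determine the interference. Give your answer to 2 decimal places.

The two most frequent reciprocal classes, s br+ l+ and s+ br l, are the parental types, so the F1 was s br+ l+ / s+ br l.
The two rarest classes, s+ br+ l+ and s br l, are the double crossovers. Comparing them with the parentals, only the s allele has switched, so s is the middle locus and the order is br – s – l.
br–s: (116 + 5)/1481 = 0.0817; s–l: (184 + 5)/1481 = 0.1276.
Expected DCO frequency = 0.0817 × 0.1276 ≈ 0.01042; observed = 5/1481 ≈ 0.00338.
Coefficient of coincidence = 0.00338/0.01042 ≈ 0.32; interference = 1 − 0.32 = 0.68.

0.68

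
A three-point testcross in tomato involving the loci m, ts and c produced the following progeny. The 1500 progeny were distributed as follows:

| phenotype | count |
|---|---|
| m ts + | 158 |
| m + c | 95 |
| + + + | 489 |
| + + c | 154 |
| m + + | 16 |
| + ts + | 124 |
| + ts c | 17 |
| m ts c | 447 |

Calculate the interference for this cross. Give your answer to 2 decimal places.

The two most frequent reciprocal classes, + + + and m ts c, are the parental types, so the F1 was + + + / m ts c.
The two rarest classes, m + + and + ts c, are the double crossovers. Comparing them with the parentals, only the m allele has switched, so m is the middle locus and the order is c – m – ts.
c–m: (312 + 33)/1500 = 0.2300; m–ts: (219 + 33)/1500 = 0.1680.
Expected DCO frequency = 0.2300 × 0.1680 ≈ 0.03864; observed = 33/1500 ≈ 0.02200.
Coefficient of coincidence = 0.02200/0.03864 ≈ 0.57; interference = 1 − 0.57 = 0.43.

0.43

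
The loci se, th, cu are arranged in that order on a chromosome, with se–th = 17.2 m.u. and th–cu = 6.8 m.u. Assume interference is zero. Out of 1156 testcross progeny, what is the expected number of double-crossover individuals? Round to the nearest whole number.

14

Map distances give recombination frequencies of 0.172 and 0.068 for the two intervals.
With no interference, expected double-crossover frequency = 0.172 × 0.068 = 0.01170.
Expected number = 0.01170 × 1156 = 13.52 ≈ 14.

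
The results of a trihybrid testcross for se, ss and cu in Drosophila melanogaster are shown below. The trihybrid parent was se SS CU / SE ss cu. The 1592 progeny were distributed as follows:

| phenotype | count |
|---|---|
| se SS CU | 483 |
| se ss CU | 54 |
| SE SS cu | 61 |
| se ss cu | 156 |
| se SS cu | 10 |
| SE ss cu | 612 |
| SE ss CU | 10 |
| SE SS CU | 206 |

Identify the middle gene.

The two rarest classes, se SS cu and SE ss CU, are the double crossovers. Comparing them with the parentals, only the cu allele has switched, so cu is the middle locus and the order is se – cu – ss.

cu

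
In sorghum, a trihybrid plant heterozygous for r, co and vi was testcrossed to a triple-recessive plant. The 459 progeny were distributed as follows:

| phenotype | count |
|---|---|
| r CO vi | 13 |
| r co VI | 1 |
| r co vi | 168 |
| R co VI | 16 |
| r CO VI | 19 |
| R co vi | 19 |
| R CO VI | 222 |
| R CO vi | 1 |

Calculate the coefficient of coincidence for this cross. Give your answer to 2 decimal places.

0.74

The two most frequent reciprocal classes, r co vi and R CO VI, are the parental types, so the F1 was r co vi / R CO VI.
The two rarest classes, r co VI and R CO vi, are the double crossovers. Comparing them with the parentals, only the vi allele has switched, so vi is the middle locus and the order is co – vi – r.
co–vi: (29 + 2)/459 = 0.0675; vi–r: (38 + 2)/459 = 0.0871.
Expected DCO frequency = 0.0675 × 0.0871 ≈ 0.00588; observed = 2/459 ≈ 0.00436.
Coefficient of coincidence = 0.00436/0.00588 ≈ 0.74.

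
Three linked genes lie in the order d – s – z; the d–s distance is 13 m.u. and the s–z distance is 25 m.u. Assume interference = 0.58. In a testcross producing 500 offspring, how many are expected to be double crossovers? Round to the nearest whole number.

7

Map distances give recombination frequencies of 0.130 and 0.250 for the two intervals.
With interference 0.58 (so coincidence = 0.42), expected double-crossover frequency = 0.130 × 0.250 × 0.42 = 0.01365.
Expected number = 0.01365 × 500 = 6.83 ≈ 7.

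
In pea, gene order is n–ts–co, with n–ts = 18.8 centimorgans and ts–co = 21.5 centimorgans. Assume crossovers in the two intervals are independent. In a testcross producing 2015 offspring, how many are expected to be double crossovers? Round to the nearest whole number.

Map distances give recombination frequencies of 0.188 and 0.215 for the two intervals.
With no interference, expected double-crossover frequency = 0.188 × 0.215 = 0.04042.
Expected number = 0.04042 × 2015 = 81.45 ≈ 81.

81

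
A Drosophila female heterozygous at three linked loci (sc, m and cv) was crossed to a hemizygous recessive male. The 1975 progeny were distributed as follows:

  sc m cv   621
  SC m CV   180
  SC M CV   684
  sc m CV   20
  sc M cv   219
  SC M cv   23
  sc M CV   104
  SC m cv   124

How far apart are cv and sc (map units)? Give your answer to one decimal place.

13.7 map units

The two most frequent reciprocal classes, SC M CV and sc m cv, are the parental types, so the F1 was SC M CV / sc m cv.
The two rarest classes, SC M cv and sc m CV, are the double crossovers. Comparing them with the parentals, only the cv allele has switched, so cv is the middle locus and the order is sc – cv – m.
Crossovers in the sc–cv interval produce the single-crossover classes sc M CV and SC m cv (104 + 124 = 228) plus the double crossovers (43).
RF(sc–cv) = (228 + 43) / 1975 = 271/1975 = 0.1372 → 13.7 map units.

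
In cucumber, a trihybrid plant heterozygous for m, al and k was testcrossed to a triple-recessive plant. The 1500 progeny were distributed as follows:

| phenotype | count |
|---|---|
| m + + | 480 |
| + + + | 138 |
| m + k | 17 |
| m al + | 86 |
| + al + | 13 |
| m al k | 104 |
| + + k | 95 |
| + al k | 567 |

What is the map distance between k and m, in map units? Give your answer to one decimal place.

The two most frequent reciprocal classes, m + + and + al k, are the parental types, so the F1 was m + + / + al k.
The two rarest classes, m + k and + al +, are the double crossovers. Comparing them with the parentals, only the k allele has switched, so k is the middle locus and the order is al – k – m.
Crossovers in the k–m interval produce the single-crossover classes + + + and m al k (138 + 104 = 242) plus the double crossovers (30).
RF(k–m) = (242 + 30) / 1500 = 272/1500 = 0.1813 → 18.1 map units.

18.1 map units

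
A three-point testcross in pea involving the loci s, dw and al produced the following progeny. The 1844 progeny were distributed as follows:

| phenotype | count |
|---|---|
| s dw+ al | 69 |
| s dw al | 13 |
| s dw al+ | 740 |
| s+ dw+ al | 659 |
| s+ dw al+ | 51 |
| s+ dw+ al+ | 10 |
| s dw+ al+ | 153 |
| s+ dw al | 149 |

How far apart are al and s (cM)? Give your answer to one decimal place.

The two most frequent reciprocal classes, s+ dw+ al and s dw al+, are the parental types, so the F1 was s+ dw+ al / s dw al+.
The two rarest classes, s+ dw+ al+ and s dw al, are the double crossovers. Comparing them with the parentals, only the al allele has switched, so al is the middle locus and the order is s – al – dw.
Crossovers in the s–al interval produce the single-crossover classes s dw+ al and s+ dw al+ (69 + 51 = 120) plus the double crossovers (23).
RF(s–al) = (120 + 23) / 1844 = 143/1844 = 0.0775 → 7.8 cM.

7.8 cM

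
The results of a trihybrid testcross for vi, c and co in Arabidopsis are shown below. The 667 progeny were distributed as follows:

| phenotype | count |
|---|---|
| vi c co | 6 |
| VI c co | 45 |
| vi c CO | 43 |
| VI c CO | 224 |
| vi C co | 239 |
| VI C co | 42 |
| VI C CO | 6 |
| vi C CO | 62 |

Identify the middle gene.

c

The two most frequent reciprocal classes, VI c CO and vi C co, are the parental types, so the F1 was VI c CO / vi C co.
The two rarest classes, VI C CO and vi c co, are the double crossovers. Comparing them with the parentals, only the c allele has switched, so c is the middle locus and the order is vi – c – co.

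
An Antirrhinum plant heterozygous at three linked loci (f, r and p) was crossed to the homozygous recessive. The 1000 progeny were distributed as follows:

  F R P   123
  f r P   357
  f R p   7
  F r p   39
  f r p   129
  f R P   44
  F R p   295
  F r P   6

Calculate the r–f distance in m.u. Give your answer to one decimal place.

The two most frequent reciprocal classes, F R p and f r P, are the parental types, so the F1 was F R p / f r P.
The two rarest classes, f R p and F r P, are the double crossovers. Comparing them with the parentals, only the f allele has switched, so f is the middle locus and the order is p – f – r.
Crossovers in the f–r interval produce the single-crossover classes F r p and f R P (39 + 44 = 83) plus the double crossovers (13).
RF(f–r) = (83 + 13) / 1000 = 96/1000 = 0.0960 → 9.6 m.u.

9.6 m.u.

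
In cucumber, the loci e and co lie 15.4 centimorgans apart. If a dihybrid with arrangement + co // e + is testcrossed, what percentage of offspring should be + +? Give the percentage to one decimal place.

7.7%

A map distance of 15.4 centimorgans corresponds to a recombination frequency of 0.154.
The F1 is + co / e +, so + + is a recombinant gamete class with expected frequency r/2 = 0.154/2 = 0.0770.
That is 0.0770 = 7.7% of the progeny.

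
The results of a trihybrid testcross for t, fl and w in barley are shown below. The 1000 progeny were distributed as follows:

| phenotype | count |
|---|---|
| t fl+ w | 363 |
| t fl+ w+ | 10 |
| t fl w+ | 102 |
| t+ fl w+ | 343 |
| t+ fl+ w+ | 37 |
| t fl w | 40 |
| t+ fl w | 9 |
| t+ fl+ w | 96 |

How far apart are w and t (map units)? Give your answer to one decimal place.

21.7 map units

The two most frequent reciprocal classes, t+ fl w+ and t fl+ w, are the parental types, so the F1 was t+ fl w+ / t fl+ w.
The two rarest classes, t+ fl w and t fl+ w+, are the double crossovers. Comparing them with the parentals, only the w allele has switched, so w is the middle locus and the order is t – w – fl.
Crossovers in the t–w interval produce the single-crossover classes t fl w+ and t+ fl+ w (102 + 96 = 198) plus the double crossovers (19).
RF(t–w) = (198 + 19) / 1000 = 217/1000 = 0.2170 → 21.7 map units.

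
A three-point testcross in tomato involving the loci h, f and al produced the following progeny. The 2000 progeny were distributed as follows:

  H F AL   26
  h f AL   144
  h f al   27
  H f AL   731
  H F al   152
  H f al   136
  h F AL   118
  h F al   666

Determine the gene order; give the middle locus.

The two most frequent reciprocal classes, h F al and H f AL, are the parental types, so the F1 was h F al / H f AL.
The two rarest classes, h f al and H F AL, are the double crossovers. Comparing them with the parentals, only the f allele has switched, so f is the middle locus and the order is al – f – h.

f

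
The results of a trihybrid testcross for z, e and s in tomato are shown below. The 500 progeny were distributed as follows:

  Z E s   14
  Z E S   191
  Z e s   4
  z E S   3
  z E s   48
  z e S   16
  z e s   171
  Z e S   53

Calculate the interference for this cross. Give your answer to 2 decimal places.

The two most frequent reciprocal classes, Z E S and z e s, are the parental types, so the F1 was Z E S / z e s.
The two rarest classes, z E S and Z e s, are the double crossovers. Comparing them with the parentals, only the z allele has switched, so z is the middle locus and the order is s – z – e.
s–z: (30 + 7)/500 = 0.0740; z–e: (101 + 7)/500 = 0.2160.
Expected DCO frequency = 0.0740 × 0.2160 ≈ 0.01598; observed = 7/500 ≈ 0.01400.
Coefficient of coincidence = 0.01400/0.01598 ≈ 0.88; interference = 1 − 0.88 = 0.12.

0.12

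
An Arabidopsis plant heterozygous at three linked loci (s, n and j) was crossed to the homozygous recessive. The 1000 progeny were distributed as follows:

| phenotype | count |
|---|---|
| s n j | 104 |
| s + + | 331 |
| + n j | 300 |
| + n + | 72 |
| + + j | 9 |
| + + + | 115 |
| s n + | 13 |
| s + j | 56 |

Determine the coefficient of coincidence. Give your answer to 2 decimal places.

0.61

The two most frequent reciprocal classes, + n j and s + +, are the parental types, so the F1 was + n j / s + +.
The two rarest classes, + + j and s n +, are the double crossovers. Comparing them with the parentals, only the n allele has switched, so n is the middle locus and the order is s – n – j.
s–n: (219 + 22)/1000 = 0.2410; n–j: (128 + 22)/1000 = 0.1500.
Expected DCO frequency = 0.2410 × 0.1500 ≈ 0.03615; observed = 22/1000 ≈ 0.02200.
Coefficient of coincidence = 0.02200/0.03615 ≈ 0.61.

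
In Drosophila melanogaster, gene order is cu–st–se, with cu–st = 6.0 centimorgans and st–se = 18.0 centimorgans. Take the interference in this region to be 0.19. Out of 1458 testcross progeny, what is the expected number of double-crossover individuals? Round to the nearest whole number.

Map distances give recombination frequencies of 0.060 and 0.180 for the two intervals.
With interference 0.19 (so coincidence = 0.81), expected double-crossover frequency = 0.060 × 0.180 × 0.81 = 0.00875.
Expected number = 0.00875 × 1458 = 12.75 ≈ 13.

13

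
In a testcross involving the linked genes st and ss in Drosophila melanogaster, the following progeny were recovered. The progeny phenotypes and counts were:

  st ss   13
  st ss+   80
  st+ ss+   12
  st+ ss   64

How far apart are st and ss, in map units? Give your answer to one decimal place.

The two most frequent classes, st+ ss (64) and st ss+ (80), are the parental types, so the F1 was st+ ss / st ss+.
The recombinant classes are st+ ss+ and st ss: 12 + 13 = 25.
Recombination frequency = 25/169 = 0.1479 ≈ 14.8%, i.e. 14.8 map units.

14.8 map units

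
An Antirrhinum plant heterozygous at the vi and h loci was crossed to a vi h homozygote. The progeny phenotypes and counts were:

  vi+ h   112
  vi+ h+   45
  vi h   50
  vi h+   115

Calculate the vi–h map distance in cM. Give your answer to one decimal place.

The two most frequent classes, vi+ h (112) and vi h+ (115), are the parental types, so the F1 was vi+ h / vi h+.
The recombinant classes are vi+ h+ and vi h: 45 + 50 = 95.
Recombination frequency = 95/322 = 0.2950 ≈ 29.5%, i.e. 29.5 cM.

29.5 cM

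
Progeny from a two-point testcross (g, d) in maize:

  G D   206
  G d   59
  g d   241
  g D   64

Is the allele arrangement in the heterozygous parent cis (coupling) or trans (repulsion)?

The two most frequent classes are G D (206) and g d (241); these are the parental (non-recombinant) types.
So the F1 carried G D on one chromosome and g d on the other — the recessive alleles are on the same chromosome (cis / coupling).

cis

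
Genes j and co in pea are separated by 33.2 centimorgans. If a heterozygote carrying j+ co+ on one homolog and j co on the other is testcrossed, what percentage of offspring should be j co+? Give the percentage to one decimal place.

A map distance of 33.2 centimorgans corresponds to a recombination frequency of 0.332.
The F1 is j+ co+ / j co, so j co+ is a recombinant gamete class with expected frequency r/2 = 0.332/2 = 0.1660.
That is 0.1660 = 16.6% of the progeny.

16.6%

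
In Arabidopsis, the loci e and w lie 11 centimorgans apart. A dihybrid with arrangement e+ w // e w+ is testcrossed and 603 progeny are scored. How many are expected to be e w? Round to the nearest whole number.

A map distance of 11 centimorgans corresponds to a recombination frequency of 0.110.
The F1 is e+ w / e w+, so e w is a recombinant gamete class with expected frequency r/2 = 0.110/2 = 0.0550.
Expected number = 0.0550 × 603 = 33.16 ≈ 33.

33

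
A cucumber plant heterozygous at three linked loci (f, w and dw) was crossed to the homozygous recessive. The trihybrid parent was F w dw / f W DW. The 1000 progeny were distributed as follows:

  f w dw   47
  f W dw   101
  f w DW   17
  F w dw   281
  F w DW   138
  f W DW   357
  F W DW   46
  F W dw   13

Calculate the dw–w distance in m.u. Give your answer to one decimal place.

The two rarest classes, F W dw and f w DW, are the double crossovers. Comparing them with the parentals, only the w allele has switched, so w is the middle locus and the order is f – w – dw.
Crossovers in the w–dw interval produce the single-crossover classes F w DW and f W dw (138 + 101 = 239) plus the double crossovers (30).
RF(w–dw) = (239 + 30) / 1000 = 269/1000 = 0.2690 → 26.9 m.u.

26.9 m.u.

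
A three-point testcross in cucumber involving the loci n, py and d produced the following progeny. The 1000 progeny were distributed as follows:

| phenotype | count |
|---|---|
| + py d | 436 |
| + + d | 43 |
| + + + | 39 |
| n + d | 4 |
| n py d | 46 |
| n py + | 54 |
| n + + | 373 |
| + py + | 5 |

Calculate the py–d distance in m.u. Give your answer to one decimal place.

10.6 m.u.

The two most frequent reciprocal classes, + py d and n + +, are the parental types, so the F1 was + py d / n + +.
The two rarest classes, + py + and n + d, are the double crossovers. Comparing them with the parentals, only the d allele has switched, so d is the middle locus and the order is py – d – n.
Crossovers in the py–d interval produce the single-crossover classes + + d and n py + (43 + 54 = 97) plus the double crossovers (9).
RF(py–d) = (97 + 9) / 1000 = 106/1000 = 0.1060 → 10.6 m.u.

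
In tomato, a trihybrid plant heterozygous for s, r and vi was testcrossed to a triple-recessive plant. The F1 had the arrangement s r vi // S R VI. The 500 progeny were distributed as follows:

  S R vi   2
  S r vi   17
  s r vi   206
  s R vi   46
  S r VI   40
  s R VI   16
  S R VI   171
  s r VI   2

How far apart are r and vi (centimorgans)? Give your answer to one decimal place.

18.0 centimorgans

The two rarest classes, s r VI and S R vi, are the double crossovers. Comparing them with the parentals, only the vi allele has switched, so vi is the middle locus and the order is s – vi – r.
Crossovers in the vi–r interval produce the single-crossover classes s R vi and S r VI (46 + 40 = 86) plus the double crossovers (4).
RF(vi–r) = (86 + 4) / 500 = 90/500 = 0.1800 → 18.0 centimorgans.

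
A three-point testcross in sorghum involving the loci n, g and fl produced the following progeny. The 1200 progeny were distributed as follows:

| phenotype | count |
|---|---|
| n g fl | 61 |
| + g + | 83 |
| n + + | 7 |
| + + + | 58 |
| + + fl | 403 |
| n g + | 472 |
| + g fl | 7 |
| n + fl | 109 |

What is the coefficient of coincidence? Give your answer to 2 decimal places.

The two most frequent reciprocal classes, + + fl and n g +, are the parental types, so the F1 was + + fl / n g +.
The two rarest classes, + g fl and n + +, are the double crossovers. Comparing them with the parentals, only the g allele has switched, so g is the middle locus and the order is n – g – fl.
n–g: (192 + 14)/1200 = 0.1717; g–fl: (119 + 14)/1200 = 0.1108.
Expected DCO frequency = 0.1717 × 0.1108 ≈ 0.01902; observed = 14/1200 ≈ 0.01167.
Coefficient of coincidence = 0.01167/0.01902 ≈ 0.61.

0.61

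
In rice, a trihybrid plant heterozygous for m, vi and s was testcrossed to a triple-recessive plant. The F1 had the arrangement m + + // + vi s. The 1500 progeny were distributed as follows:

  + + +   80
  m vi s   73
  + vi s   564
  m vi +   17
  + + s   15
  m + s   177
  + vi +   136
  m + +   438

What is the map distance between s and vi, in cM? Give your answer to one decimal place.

23.0 cM

The two rarest classes, m vi + and + + s, are the double crossovers. Comparing them with the parentals, only the vi allele has switched, so vi is the middle locus and the order is m – vi – s.
Crossovers in the vi–s interval produce the single-crossover classes m + s and + vi + (177 + 136 = 313) plus the double crossovers (32).
RF(vi–s) = (313 + 32) / 1500 = 345/1500 = 0.2300 → 23.0 cM.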